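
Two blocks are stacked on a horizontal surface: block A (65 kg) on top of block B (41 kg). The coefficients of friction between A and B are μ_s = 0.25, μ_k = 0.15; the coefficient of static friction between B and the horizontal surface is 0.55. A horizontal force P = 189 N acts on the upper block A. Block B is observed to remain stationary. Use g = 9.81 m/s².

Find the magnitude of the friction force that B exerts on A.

f ≈ 95.6 N

Between the blocks, N₁ = m_A g = 637.6 N.
So the A–B interface can sustain at most μ_s N₁ = 159.4 N of static friction.
Since P = 189 N > 159.4 N, A slides on B; the A–B friction is kinetic: f₁ = μ_k N₁ = 0.15×637.6 = 95.6 N.
By Newton's third law B feels 95.6 N forward from A. With B stationary, the floor's static friction on B balances it: f₂ = 95.6 N (well within μ_s(m_A+m_B)g = 571.9 N).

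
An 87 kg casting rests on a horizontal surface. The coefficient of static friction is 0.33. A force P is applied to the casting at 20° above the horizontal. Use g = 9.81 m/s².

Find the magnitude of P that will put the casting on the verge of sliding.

N = m g − P sin α (the pull lifts the casting).
At impending slip, P cos α = μ_s N = μ_s (m g − P sin α).
Solving: P (cos α + μ_s sin α) = μ_s m g → P = 0.33×853/(cos 20° + 0.33 sin 20°) = 282/1.053 = 268 N.

P ≈ 268 N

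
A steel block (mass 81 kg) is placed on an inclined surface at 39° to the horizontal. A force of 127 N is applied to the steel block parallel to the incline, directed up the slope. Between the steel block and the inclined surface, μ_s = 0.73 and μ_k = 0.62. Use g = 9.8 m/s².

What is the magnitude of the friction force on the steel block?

f ≈ 373 N (up the incline)

The normal reaction is N = m g cos θ = 616.9 N.
For equilibrium along the incline the friction force must supply f = m g sin θ − P = 499.6 − 127 = 372.6 N (positive meaning up-slope).
Maximum static friction available: μ_s N = 0.73 × 616.9 = 450.3 N.
Since |372.6| ≤ 450.3 N, the steel block remains in static equilibrium and friction takes exactly the required value.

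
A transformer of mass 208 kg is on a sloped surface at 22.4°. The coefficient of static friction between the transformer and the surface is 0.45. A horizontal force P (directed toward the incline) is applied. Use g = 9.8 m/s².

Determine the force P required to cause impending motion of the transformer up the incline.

P ≈ 2160 N

At impending motion up the slope, friction acts down-slope at its limit: f = μ_s N.
Perpendicular to the incline: N = m g cos θ + P sin θ.
Along the incline: P cos θ = m g sin θ + μ_s N = m g sin θ + μ_s (m g cos θ + P sin θ).
Solving, P (cos θ − μ_s sin θ) = m g (sin θ + μ_s cos θ), so P = 208×9.8×(sin 22.4° + 0.45 cos 22.4°)/(cos 22.4° − 0.45 sin 22.4°) = 2040×0.7971/0.7531 = 2160 N.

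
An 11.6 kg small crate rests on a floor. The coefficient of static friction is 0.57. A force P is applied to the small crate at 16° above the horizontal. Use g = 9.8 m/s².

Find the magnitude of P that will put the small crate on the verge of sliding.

N = m g − P sin α (the pull lifts the small crate).
At impending slip, P cos α = μ_s N = μ_s (m g − P sin α).
Solving: P (cos α + μ_s sin α) = μ_s m g → P = 0.57×114/(cos 16° + 0.57 sin 16°) = 64.8/1.118 = 57.9 N.

P ≈ 57.9 N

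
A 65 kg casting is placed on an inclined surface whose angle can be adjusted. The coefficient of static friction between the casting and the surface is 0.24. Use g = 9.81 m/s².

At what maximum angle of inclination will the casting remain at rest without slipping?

At the slip threshold, m g sin θ = μ_s · m g cos θ, so tan θ = μ_s.
θ_max = arctan(0.24) = 13.5°.

θ_max ≈ 13.5°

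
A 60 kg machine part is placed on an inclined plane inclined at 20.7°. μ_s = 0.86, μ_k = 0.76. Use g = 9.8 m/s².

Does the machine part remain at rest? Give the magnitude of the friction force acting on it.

N = m g cos θ = 550 N.
Down-slope weight component: m g sin θ = 208 N.
μ_s N = 473 N.
208 ≤ 473 N, so it stays put; friction = 208 N.

f ≈ 208 N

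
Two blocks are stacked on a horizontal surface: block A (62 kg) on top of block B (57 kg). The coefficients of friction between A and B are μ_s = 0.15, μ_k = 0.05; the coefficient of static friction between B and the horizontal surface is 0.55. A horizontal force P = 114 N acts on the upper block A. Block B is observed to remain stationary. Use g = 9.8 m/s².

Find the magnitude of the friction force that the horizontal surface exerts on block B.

The normal force B exerts on A is simply A's weight, N₁ = 607.6 N.
Maximum static friction on A from B: μ_s N₁ = 0.15×607.6 = 91.14 N.
P = 114 N exceeds that limit, so A slips over B and the interface friction becomes kinetic: f₁ = μ_k N₁ = 0.05×607.6 = 30.4 N.
B experiences an equal 30.4 N forward from A (third law). B is in equilibrium, so the floor supplies f₂ = 30.4 N of static friction (limit μ_s(m_A+m_B)g = 641.4 N, not exceeded).

f ≈ 30.4 N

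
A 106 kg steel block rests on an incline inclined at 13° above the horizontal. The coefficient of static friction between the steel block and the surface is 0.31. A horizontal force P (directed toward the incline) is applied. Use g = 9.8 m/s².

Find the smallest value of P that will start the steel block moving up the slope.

P ≈ 605 N

At impending motion up the slope, friction acts down-slope at its limit: f = μ_s N.
Perpendicular to the incline: N = m g cos θ + P sin θ.
Along the incline: P cos θ = m g sin θ + μ_s N = m g sin θ + μ_s (m g cos θ + P sin θ).
Solving, P (cos θ − μ_s sin θ) = m g (sin θ + μ_s cos θ), so P = 106×9.8×(sin 13° + 0.31 cos 13°)/(cos 13° − 0.31 sin 13°) = 1040×0.527/0.9046 = 605 N.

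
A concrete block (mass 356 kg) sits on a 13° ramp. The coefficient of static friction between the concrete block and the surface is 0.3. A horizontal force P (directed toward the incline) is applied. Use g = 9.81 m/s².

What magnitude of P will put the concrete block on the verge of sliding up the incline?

At impending motion up the slope, friction acts down-slope at its limit: f = μ_s N.
Perpendicular to the incline: N = m g cos θ + P sin θ.
Along the incline: P cos θ = m g sin θ + μ_s N = m g sin θ + μ_s (m g cos θ + P sin θ).
Solving, P (cos θ − μ_s sin θ) = m g (sin θ + μ_s cos θ), so P = 356×9.81×(sin 13° + 0.3 cos 13°)/(cos 13° − 0.3 sin 13°) = 3490×0.5173/0.9069 = 1990 N.

P ≈ 1990 N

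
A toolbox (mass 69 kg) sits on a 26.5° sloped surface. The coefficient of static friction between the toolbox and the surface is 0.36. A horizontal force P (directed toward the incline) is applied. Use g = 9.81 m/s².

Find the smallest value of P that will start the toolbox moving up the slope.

At impending motion up the slope, friction acts down-slope at its limit: f = μ_s N.
Perpendicular to the incline: N = m g cos θ + P sin θ.
Along the incline: P cos θ = m g sin θ + μ_s N = m g sin θ + μ_s (m g cos θ + P sin θ).
Solving, P (cos θ − μ_s sin θ) = m g (sin θ + μ_s cos θ), so P = 69×9.81×(sin 26.5° + 0.36 cos 26.5°)/(cos 26.5° − 0.36 sin 26.5°) = 677×0.7684/0.7343 = 708 N.

P ≈ 708 N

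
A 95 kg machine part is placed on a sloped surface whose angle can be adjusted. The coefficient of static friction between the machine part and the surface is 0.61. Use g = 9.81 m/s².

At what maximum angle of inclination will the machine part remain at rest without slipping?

θ_max ≈ 31.4°

At the slip threshold, m g sin θ = μ_s · m g cos θ, so tan θ = μ_s.
θ_max = arctan(0.61) = 31.4°.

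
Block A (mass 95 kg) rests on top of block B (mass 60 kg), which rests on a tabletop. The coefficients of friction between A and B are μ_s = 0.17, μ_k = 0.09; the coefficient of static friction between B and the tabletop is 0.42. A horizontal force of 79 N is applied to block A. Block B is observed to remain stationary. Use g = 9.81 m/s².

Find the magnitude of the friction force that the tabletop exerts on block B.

f ≈ 79 N

Normal force at the A–B interface: N₁ = m_A g = 932 N.
So the A–B interface can sustain at most μ_s N₁ = 158.4 N of static friction.
P = 79 N is within that limit, so A and B move together (both at rest); the A–B friction is simply f₁ = P = 79 N.
B experiences an equal 79 N forward from A (third law). B is in equilibrium, so the floor supplies f₂ = 79 N of static friction (limit μ_s(m_A+m_B)g = 638.6 N, not exceeded).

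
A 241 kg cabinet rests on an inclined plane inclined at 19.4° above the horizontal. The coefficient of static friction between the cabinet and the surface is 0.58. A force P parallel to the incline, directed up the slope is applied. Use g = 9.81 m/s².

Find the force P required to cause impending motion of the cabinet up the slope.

P ≈ 2080 N

At impending motion up the slope, friction acts down-slope at its limit: f = μ_s N.
P is parallel to the surface, so N = m g cos θ = 2230 N.
Along the incline: P = m g sin θ + μ_s N = 785 + 0.58×2230 = 2080 N.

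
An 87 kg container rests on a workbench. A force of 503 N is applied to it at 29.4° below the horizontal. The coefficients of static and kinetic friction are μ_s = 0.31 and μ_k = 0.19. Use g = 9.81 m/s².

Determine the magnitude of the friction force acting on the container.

f ≈ 209 N

N = m g + P sin α = 853.5 + 503×sin 29.4° = 1100 N.
For equilibrium, f = P cos α = 503×cos 29.4° = 438.2 N.
The static-friction limit is μ_s N = 341.1 N.
The required friction exceeds μ_s N, so the container moves and f = μ_k N = 209 N.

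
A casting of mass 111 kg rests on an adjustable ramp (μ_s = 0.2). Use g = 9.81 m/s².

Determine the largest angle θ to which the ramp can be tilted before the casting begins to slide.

θ_max ≈ 11.3°

At the slip threshold, m g sin θ = μ_s · m g cos θ, so tan θ = μ_s.
θ_max = arctan(0.2) = 11.3°.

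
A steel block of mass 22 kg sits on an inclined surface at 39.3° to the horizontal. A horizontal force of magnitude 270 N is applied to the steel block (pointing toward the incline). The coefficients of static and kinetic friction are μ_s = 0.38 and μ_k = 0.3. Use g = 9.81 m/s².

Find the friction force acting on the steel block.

f ≈ 72.2 N (down the incline)

Resolve perpendicular to the incline: N = m g cos θ + P sin θ = 22×9.81×cos 39.3° + 270×sin 39.3° = 338 N.
Along the incline, the net driving force (taking up-slope positive) is P cos θ − m g sin θ = 208.9 − 136.7 = 72.24 N, so equilibrium requires friction f = -72.24 N (down-slope).
The limit of static friction is μ_s N = 128.4 N.
Since 72.24 N is within the 128.4 N limit, the steel block stays put and friction is exactly 72.2 N.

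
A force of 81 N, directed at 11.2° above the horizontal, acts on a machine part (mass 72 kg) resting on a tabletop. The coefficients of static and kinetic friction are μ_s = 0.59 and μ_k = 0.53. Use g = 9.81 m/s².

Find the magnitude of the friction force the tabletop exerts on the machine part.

f ≈ 79.5 N

Vertical equilibrium gives N = m g − P sin α = 690.6 N.
Horizontally, friction must balance P cos α = 79.46 N.
The static-friction limit is μ_s N = 407.4 N.
79.46 ≤ 407.4 N → static; friction equals the required 79.5 N.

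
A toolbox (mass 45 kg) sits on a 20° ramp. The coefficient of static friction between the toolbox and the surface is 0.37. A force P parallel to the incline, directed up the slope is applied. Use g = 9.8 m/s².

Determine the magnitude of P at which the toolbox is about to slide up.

P ≈ 304 N

At impending motion up the slope, friction acts down-slope at its limit: f = μ_s N.
P is parallel to the surface, so N = m g cos θ = 414 N.
Along the incline: P = m g sin θ + μ_s N = 151 + 0.37×414 = 304 N.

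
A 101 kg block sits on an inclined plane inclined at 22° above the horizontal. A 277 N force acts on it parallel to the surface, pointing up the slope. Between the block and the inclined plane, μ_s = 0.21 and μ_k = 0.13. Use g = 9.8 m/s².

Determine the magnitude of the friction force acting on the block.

The normal reaction is N = m g cos θ = 917.7 N.
The friction needed for equilibrium is m g sin θ − P = 370.8 − 277 = 93.79 N, measured positive up-slope.
Static friction can supply at most μ_s N = 192.7 N.
Since |93.79| ≤ 192.7 N, no slip — friction simply equals what equilibrium demands.

f ≈ 93.8 N (up the incline)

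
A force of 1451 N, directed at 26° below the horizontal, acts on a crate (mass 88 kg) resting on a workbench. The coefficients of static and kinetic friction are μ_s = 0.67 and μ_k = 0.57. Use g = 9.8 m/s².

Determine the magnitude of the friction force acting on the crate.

Vertical equilibrium gives N = m g + P sin α = 1498 N.
Horizontally, friction must balance P cos α = 1304 N.
The static-friction limit is μ_s N = 1004 N.
1304 > 1004 N → the crate slides; f = μ_k N = 0.57×1498 = 854 N.

f ≈ 854 N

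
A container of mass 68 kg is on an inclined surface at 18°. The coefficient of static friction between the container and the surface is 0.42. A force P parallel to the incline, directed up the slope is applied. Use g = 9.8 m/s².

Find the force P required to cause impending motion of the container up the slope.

P ≈ 472 N

At impending motion up the slope, friction acts down-slope at its limit: f = μ_s N.
P is parallel to the surface, so N = m g cos θ = 634 N.
Along the incline: P = m g sin θ + μ_s N = 206 + 0.42×634 = 472 N.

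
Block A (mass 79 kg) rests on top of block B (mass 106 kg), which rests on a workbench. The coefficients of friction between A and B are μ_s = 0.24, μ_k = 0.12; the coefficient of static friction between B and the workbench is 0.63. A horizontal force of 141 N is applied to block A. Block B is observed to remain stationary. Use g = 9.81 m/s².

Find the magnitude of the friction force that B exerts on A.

f ≈ 141 N

The normal force B exerts on A is simply A's weight, N₁ = 775 N.
Maximum static friction on A from B: μ_s N₁ = 0.24×775 = 186 N.
Since P = 141 N ≤ 186 N, A does not slip on B; friction on A equals P = 141 N.
By Newton's third law B feels 141 N forward from A. With B stationary, the floor's static friction on B balances it: f₂ = 141 N (well within μ_s(m_A+m_B)g = 1143 N).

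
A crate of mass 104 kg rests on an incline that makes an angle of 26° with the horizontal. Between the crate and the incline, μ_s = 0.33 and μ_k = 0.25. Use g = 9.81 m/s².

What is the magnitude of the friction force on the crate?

The normal reaction is N = m g cos θ = 917 N.
Along the slope the weight component is m g sin θ = 447.2 N; friction must supply exactly this, acting up-slope.
Maximum static friction available: μ_s N = 0.33 × 917 = 302.6 N.
|447.2| exceeds 302.6 N, so the crate slips down-slope; friction is kinetic, f = μ_k N = 0.25×917 = 229 N.

f ≈ 229 N (up the incline)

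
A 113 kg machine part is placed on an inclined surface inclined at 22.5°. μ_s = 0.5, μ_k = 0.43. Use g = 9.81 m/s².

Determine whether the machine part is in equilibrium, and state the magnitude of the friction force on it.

N = m g cos θ = 1020 N.
Down-slope weight component: m g sin θ = 424 N.
μ_s N = 512 N.
424 ≤ 512 N, so it stays put; friction = 424 N.

f ≈ 424 N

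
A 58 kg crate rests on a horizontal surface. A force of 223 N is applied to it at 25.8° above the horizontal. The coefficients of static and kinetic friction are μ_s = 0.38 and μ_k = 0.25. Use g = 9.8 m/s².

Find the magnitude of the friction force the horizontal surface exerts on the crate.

Vertical equilibrium gives N = m g − P sin α = 471.3 N.
For equilibrium, f = P cos α = 223×cos 25.8° = 200.8 N.
μ_s N = 0.38 × 471.3 = 179.1 N.
200.8 > 179.1 N → the crate slides; f = μ_k N = 0.25×471.3 = 118 N.

f ≈ 118 N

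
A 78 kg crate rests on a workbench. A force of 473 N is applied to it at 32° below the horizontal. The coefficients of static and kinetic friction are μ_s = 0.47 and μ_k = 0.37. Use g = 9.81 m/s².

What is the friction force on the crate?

f ≈ 401 N

N = m g + P sin α = 765.2 + 473×sin 32° = 1016 N.
For equilibrium, f = P cos α = 473×cos 32° = 401.1 N.
The static-friction limit is μ_s N = 477.4 N.
Since 401.1 N does not exceed the limit, the crate stays at rest and f = 401 N.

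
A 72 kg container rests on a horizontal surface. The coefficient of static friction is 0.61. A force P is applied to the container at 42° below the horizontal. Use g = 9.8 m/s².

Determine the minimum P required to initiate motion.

N = m g + P sin α (the push presses the container into the horizontal surface).
At impending slip, P cos α = μ_s N = μ_s (m g + P sin α).
Solving: P (cos α − μ_s sin α) = μ_s m g → P = 0.61×706/(cos 42° − 0.61 sin 42°) = 430/0.335 = 1280 N.

P ≈ 1280 N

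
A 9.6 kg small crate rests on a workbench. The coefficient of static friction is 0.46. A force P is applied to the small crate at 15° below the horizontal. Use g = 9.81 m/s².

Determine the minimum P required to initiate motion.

N = m g + P sin α (the push presses the small crate into the workbench).
At impending slip, P cos α = μ_s N = μ_s (m g + P sin α).
Solving: P (cos α − μ_s sin α) = μ_s m g → P = 0.46×94.2/(cos 15° − 0.46 sin 15°) = 43.3/0.8469 = 51.2 N.

P ≈ 51.2 N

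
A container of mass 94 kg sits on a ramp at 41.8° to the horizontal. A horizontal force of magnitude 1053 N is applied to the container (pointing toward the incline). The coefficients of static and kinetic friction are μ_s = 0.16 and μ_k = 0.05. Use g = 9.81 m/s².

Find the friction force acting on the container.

Normal direction: N = m g cos θ + P sin θ = 1389 N.
Along the incline, the net driving force (taking up-slope positive) is P cos θ − m g sin θ = 785 − 614.6 = 170.3 N, so equilibrium requires friction f = -170.3 N (down-slope).
The limit of static friction is μ_s N = 222.3 N.
|f_req| = 170.3 ≤ 222.3 N → the container is in equilibrium; friction equals the required value.

f ≈ 170 N (down the incline)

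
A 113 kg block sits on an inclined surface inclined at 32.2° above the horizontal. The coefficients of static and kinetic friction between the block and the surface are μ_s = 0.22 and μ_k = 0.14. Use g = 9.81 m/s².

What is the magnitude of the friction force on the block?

f ≈ 131 N (up the incline)

Perpendicular to the surface, N = m g cos θ = 113·9.81·cos 32.2° = 938 N.
For equilibrium along the incline, friction must balance the weight component: f = m g sin θ = 590.7 N up the slope.
Maximum static friction available: μ_s N = 0.22 × 938 = 206.4 N.
Since |590.7| > 206.4 N, static friction cannot hold it; the block slides down the incline and kinetic friction applies: f = μ_k N = 0.14 × 938 = 131 N.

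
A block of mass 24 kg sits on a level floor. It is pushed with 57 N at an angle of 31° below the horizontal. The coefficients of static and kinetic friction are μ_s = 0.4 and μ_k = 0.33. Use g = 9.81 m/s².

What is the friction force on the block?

The vertical component of P adds to the normal force: N = m g + P sin α = 235.4 + 29.36 = 264.8 N.
For equilibrium, f = P cos α = 57×cos 31° = 48.86 N.
The static-friction limit is μ_s N = 105.9 N.
48.86 ≤ 105.9 N → static; friction equals the required 48.9 N.

f ≈ 48.9 N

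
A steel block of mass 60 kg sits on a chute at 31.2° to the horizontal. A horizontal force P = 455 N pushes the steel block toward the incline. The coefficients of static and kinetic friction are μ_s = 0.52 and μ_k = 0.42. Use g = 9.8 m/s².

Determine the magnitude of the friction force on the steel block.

Normal direction: N = m g cos θ + P sin θ = 738.7 N.
Along the incline, the net driving force (taking up-slope positive) is P cos θ − m g sin θ = 389.2 − 304.6 = 84.59 N, so equilibrium requires friction f = -84.59 N (down-slope).
Maximum static friction: μ_s N = 0.52 × 738.7 = 384.1 N.
Since 84.59 N is within the 384.1 N limit, the steel block stays put and friction is exactly 84.6 N.

f ≈ 84.6 N (down the incline)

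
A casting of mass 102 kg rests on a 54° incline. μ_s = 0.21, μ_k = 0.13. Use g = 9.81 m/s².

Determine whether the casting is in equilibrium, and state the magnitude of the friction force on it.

f ≈ 76.5 N

N = m g cos θ = 588 N.
Down-slope weight component: m g sin θ = 810 N.
μ_s N = 124 N.
810 > 124 N, so it slides; kinetic friction f = μ_k N = 0.13×588 = 76.5 N.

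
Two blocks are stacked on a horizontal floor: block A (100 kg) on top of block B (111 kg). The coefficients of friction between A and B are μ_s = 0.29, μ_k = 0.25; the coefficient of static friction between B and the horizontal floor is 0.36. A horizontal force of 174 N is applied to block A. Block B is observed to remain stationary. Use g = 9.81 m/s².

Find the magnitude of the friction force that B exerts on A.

The normal force B exerts on A is simply A's weight, N₁ = 981 N.
Maximum static friction on A from B: μ_s N₁ = 0.29×981 = 284.5 N.
Since P = 174 N ≤ 284.5 N, A does not slip on B; friction on A equals P = 174 N.
B experiences an equal 174 N forward from A (third law). B is in equilibrium, so the floor supplies f₂ = 174 N of static friction (limit μ_s(m_A+m_B)g = 745.2 N, not exceeded).

f ≈ 174 N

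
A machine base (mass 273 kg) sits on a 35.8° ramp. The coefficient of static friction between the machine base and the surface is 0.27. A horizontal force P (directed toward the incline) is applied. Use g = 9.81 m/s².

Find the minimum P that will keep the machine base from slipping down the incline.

P_min ≈ 1010 N

The machine base tends to slide down (tan θ > μ_s), so at the point of impending slip friction acts up-slope at its limit: f = μ_s N.
Perpendicular to the incline: N = m g cos θ + P sin θ.
Along the incline: P cos θ + μ_s N = m g sin θ, i.e. P cos θ + μ_s (m g cos θ + P sin θ) = m g sin θ.
Solving, P (cos θ + μ_s sin θ) = m g (sin θ − μ_s cos θ), so P = 2680×0.366/0.969 = 1010 N.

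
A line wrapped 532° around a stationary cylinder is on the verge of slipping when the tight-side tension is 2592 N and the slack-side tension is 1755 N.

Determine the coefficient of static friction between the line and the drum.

T₂/T₁ = e^{μβ} → μ = ln(T₂/T₁)/β.
β = 532° = 9.285 rad.
μ = ln(2592/1755)/9.285 = ln(1.477)/9.285 = 0.042.

μ ≈ 0.042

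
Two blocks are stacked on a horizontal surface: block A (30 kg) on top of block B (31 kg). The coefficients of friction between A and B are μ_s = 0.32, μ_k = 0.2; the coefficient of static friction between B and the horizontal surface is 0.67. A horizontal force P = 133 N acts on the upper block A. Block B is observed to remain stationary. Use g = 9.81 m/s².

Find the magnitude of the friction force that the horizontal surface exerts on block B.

Normal force at the A–B interface: N₁ = m_A g = 294.3 N.
Maximum static friction on A from B: μ_s N₁ = 0.32×294.3 = 94.18 N.
Since P = 133 N > 94.18 N, A slides on B; the A–B friction is kinetic: f₁ = μ_k N₁ = 0.2×294.3 = 58.9 N.
B experiences an equal 58.9 N forward from A (third law). B is in equilibrium, so the floor supplies f₂ = 58.9 N of static friction (limit μ_s(m_A+m_B)g = 400.9 N, not exceeded).

f ≈ 58.9 N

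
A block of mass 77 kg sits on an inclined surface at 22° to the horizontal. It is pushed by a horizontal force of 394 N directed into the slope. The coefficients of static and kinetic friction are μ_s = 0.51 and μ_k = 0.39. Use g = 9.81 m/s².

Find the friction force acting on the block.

Normal direction: N = m g cos θ + P sin θ = 848 N.
Parallel to the incline: P cos θ − m g sin θ = 365.3 − 283 = 82.34 N; the friction needed to balance this is 82.34 N acting down the slope.
Maximum static friction: μ_s N = 0.51 × 848 = 432.5 N.
|f_req| = 82.34 ≤ 432.5 N → the block is in equilibrium; friction equals the required value.

f ≈ 82.3 N (down the incline)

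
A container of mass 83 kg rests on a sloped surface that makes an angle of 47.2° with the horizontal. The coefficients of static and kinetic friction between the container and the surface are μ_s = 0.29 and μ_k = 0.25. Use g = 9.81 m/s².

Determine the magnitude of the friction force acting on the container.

Normal force: N = m g cos θ = 83 × 9.81 × cos 47.2° = 553.2 N.
For equilibrium along the incline, friction must balance the weight component: f = m g sin θ = 597.4 N up the slope.
The static-friction ceiling is μ_s N = 0.29 × 553.2 = 160.4 N.
Since |597.4| > 160.4 N, static friction cannot hold it; the container slides down the incline and kinetic friction applies: f = μ_k N = 0.25 × 553.2 = 138 N.

f ≈ 138 N (up the incline)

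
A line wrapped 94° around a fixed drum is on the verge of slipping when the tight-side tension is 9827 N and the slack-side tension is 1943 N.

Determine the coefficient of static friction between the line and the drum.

μ ≈ 0.988

T₂/T₁ = e^{μβ} → μ = ln(T₂/T₁)/β.
β = 94° = 1.641 rad.
μ = ln(9827/1943)/1.641 = ln(5.058)/1.641 = 0.988.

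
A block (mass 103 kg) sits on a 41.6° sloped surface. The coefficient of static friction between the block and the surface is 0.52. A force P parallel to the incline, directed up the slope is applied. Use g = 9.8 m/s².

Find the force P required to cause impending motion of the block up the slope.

At impending motion up the slope, friction acts down-slope at its limit: f = μ_s N.
P is parallel to the surface, so N = m g cos θ = 755 N.
Along the incline: P = m g sin θ + μ_s N = 670 + 0.52×755 = 1060 N.

P ≈ 1060 N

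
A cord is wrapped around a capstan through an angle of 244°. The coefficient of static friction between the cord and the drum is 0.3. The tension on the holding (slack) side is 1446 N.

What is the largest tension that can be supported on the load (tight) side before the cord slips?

At impending slip the capstan equation gives T₂/T₁ = e^{μβ} with β in radians.
β = 244° × π/180 = 4.259 rad.
e^{μβ} = e^{0.3×4.259} = 3.588.
T₂ = T₁ · e^{μβ} = 1446 × 3.588 = 5190 N.

T_max ≈ 5190 N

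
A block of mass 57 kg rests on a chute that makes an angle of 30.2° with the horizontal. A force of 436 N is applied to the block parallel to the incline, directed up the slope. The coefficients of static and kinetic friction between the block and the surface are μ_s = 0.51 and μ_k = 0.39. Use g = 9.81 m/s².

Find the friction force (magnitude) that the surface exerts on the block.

f ≈ 155 N (down the incline)

Normal force: N = m g cos θ = 57 × 9.81 × cos 30.2° = 483.3 N.
The friction needed for equilibrium is m g sin θ − P = 281.3 − 436 = -154.7 N, measured positive up-slope.
Static friction can supply at most μ_s N = 246.5 N.
Since |-154.7| ≤ 246.5 N, static friction is sufficient; f equals the required value, not μ_s N.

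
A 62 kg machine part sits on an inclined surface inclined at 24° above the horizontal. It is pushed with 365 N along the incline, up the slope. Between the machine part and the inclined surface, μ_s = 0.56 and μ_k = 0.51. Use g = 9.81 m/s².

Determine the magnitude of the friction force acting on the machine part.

f ≈ 118 N (down the incline)

Normal force: N = m g cos θ = 62 × 9.81 × cos 24° = 555.6 N.
Parallel to the incline, ΣF = 0 gives f = m g sin θ − P = 247.4 − 365 = -117.6 N (up-slope positive).
The static-friction ceiling is μ_s N = 0.56 × 555.6 = 311.2 N.
Since |-117.6| ≤ 311.2 N, the machine part remains in static equilibrium and friction takes exactly the required value.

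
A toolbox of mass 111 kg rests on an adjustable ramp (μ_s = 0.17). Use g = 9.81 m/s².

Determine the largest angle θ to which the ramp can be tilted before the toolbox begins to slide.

At the slip threshold, m g sin θ = μ_s · m g cos θ, so tan θ = μ_s.
θ_max = arctan(0.17) = 9.65°.

θ_max ≈ 9.65°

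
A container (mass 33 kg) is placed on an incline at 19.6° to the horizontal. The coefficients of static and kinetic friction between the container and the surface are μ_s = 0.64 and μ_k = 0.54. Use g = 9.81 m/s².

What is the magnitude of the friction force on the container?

f ≈ 109 N (up the incline)

The normal reaction is N = m g cos θ = 305 N.
Along the slope the weight component is m g sin θ = 108.6 N; friction must supply exactly this, acting up-slope.
Static friction can supply at most μ_s N = 195.2 N.
Since |108.6| ≤ 195.2 N, no slip — friction simply equals what equilibrium demands.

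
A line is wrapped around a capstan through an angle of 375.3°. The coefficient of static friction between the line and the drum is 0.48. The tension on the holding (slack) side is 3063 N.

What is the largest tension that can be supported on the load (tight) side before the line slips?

T_max ≈ 71100 N

At impending slip the capstan equation gives T₂/T₁ = e^{μβ} with β in radians.
β = 375.3° × π/180 = 6.55 rad.
e^{μβ} = e^{0.48×6.55} = 23.2.
T₂ = T₁ · e^{μβ} = 3063 × 23.2 = 71100 N.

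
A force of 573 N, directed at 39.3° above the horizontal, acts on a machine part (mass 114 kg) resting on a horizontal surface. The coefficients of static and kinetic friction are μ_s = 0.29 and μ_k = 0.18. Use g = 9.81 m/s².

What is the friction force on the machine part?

The vertical component of P reduces the normal force: N = m g − P sin α = 1118 − 362.9 = 755.4 N.
For equilibrium, f = P cos α = 573×cos 39.3° = 443.4 N.
The static-friction limit is μ_s N = 219.1 N.
The required friction exceeds μ_s N, so the machine part moves and f = μ_k N = 136 N.

f ≈ 136 N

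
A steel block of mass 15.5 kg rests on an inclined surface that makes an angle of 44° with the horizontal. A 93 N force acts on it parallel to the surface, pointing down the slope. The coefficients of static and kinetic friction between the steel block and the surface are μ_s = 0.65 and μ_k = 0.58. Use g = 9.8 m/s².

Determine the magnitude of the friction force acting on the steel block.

Perpendicular to the surface, N = m g cos θ = 15.5·9.8·cos 44° = 109.3 N.
For equilibrium along the incline the friction force must supply f = m g sin θ + P = 105.5 + 93 = 198.5 N (positive meaning up-slope).
The static-friction ceiling is μ_s N = 0.65 × 109.3 = 71.02 N.
|198.5| exceeds 71.02 N, so the steel block slips down-slope; friction is kinetic, f = μ_k N = 0.58×109.3 = 63.4 N.

f ≈ 63.4 N (up the incline)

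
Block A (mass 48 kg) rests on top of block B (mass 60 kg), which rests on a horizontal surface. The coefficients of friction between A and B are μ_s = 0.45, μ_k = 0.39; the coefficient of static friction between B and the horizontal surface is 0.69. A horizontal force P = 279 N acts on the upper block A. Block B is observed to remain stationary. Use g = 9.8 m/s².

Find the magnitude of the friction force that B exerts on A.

f ≈ 183 N

Normal force at the A–B interface: N₁ = m_A g = 470.4 N.
So the A–B interface can sustain at most μ_s N₁ = 211.7 N of static friction.
P = 279 N exceeds that limit, so A slips over B and the interface friction becomes kinetic: f₁ = μ_k N₁ = 0.39×470.4 = 183 N.
By Newton's third law B feels 183 N forward from A. With B stationary, the floor's static friction on B balances it: f₂ = 183 N (well within μ_s(m_A+m_B)g = 730.3 N).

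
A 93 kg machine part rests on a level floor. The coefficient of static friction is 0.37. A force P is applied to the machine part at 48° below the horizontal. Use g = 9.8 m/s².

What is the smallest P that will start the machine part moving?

N = m g + P sin α (the push presses the machine part into the level floor).
At impending slip, P cos α = μ_s N = μ_s (m g + P sin α).
Solving: P (cos α − μ_s sin α) = μ_s m g → P = 0.37×911/(cos 48° − 0.37 sin 48°) = 337/0.3942 = 856 N.

P ≈ 856 N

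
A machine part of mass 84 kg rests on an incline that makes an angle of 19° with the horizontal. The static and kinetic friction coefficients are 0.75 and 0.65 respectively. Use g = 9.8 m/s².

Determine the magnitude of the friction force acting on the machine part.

f ≈ 268 N (up the incline)

The normal reaction is N = m g cos θ = 778.4 N.
Along the slope the weight component is m g sin θ = 268 N; friction must supply exactly this, acting up-slope.
Static friction can supply at most μ_s N = 583.8 N.
Since |268| ≤ 583.8 N, static friction is sufficient; f equals the required value, not μ_s N.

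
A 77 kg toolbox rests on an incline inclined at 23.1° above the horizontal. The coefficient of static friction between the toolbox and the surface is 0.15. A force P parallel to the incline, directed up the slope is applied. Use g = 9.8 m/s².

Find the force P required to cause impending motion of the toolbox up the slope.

P ≈ 400 N

At impending motion up the slope, friction acts down-slope at its limit: f = μ_s N.
P is parallel to the surface, so N = m g cos θ = 694 N.
Along the incline: P = m g sin θ + μ_s N = 296 + 0.15×694 = 400 N.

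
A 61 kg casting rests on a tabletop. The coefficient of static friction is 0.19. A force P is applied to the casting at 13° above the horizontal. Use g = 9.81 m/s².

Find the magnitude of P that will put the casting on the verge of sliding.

P ≈ 112 N

N = m g − P sin α (the pull lifts the casting).
At impending slip, P cos α = μ_s N = μ_s (m g − P sin α).
Solving: P (cos α + μ_s sin α) = μ_s m g → P = 0.19×598/(cos 13° + 0.19 sin 13°) = 114/1.017 = 112 N.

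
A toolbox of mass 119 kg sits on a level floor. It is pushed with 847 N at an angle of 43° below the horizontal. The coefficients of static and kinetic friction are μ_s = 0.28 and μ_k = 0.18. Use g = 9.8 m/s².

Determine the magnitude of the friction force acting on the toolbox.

The vertical component of P adds to the normal force: N = m g + P sin α = 1166 + 577.7 = 1744 N.
Horizontally, friction must balance P cos α = 619.5 N.
μ_s N = 0.28 × 1744 = 488.3 N.
619.5 > 488.3 N → the toolbox slides; f = μ_k N = 0.18×1744 = 314 N.

f ≈ 314 N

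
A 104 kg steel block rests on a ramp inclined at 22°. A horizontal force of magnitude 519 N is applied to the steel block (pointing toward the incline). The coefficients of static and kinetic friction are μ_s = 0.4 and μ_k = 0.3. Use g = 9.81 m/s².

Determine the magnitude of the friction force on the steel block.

f ≈ 99 N (down the incline)

Resolve perpendicular to the incline: N = m g cos θ + P sin θ = 104×9.81×cos 22° + 519×sin 22° = 1140 N.
Parallel to the incline: P cos θ − m g sin θ = 481.2 − 382.2 = 99.02 N; the friction needed to balance this is 99.02 N acting down the slope.
The limit of static friction is μ_s N = 456.1 N.
Since 99.02 N is within the 456.1 N limit, the steel block stays put and friction is exactly 99 N.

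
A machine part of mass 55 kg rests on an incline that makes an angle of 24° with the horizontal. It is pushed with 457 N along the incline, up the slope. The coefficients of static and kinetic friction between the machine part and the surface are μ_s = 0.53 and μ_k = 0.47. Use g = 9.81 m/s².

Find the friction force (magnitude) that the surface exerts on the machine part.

f ≈ 238 N (down the incline)

Normal force: N = m g cos θ = 55 × 9.81 × cos 24° = 492.9 N.
For equilibrium along the incline the friction force must supply f = m g sin θ − P = 219.5 − 457 = -237.5 N (positive meaning up-slope).
The static-friction ceiling is μ_s N = 0.53 × 492.9 = 261.2 N.
Since |-237.5| ≤ 261.2 N, the machine part remains in static equilibrium and friction takes exactly the required value.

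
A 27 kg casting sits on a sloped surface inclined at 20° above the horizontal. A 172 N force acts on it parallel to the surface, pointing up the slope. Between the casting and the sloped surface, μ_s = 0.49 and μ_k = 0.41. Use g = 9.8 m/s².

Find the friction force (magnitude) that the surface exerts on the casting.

Normal force: N = m g cos θ = 27 × 9.8 × cos 20° = 248.6 N.
For equilibrium along the incline the friction force must supply f = m g sin θ − P = 90.5 − 172 = -81.5 N (positive meaning up-slope).
The static-friction ceiling is μ_s N = 0.49 × 248.6 = 121.8 N.
Since |-81.5| ≤ 121.8 N, the casting remains in static equilibrium and friction takes exactly the required value.

f ≈ 81.5 N (down the incline)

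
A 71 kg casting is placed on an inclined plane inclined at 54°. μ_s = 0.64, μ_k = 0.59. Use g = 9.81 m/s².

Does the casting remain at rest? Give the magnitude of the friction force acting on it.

f ≈ 242 N

N = m g cos θ = 409 N.
Down-slope weight component: m g sin θ = 563 N.
μ_s N = 262 N.
563 > 262 N, so it slides; kinetic friction f = μ_k N = 0.59×409 = 242 N.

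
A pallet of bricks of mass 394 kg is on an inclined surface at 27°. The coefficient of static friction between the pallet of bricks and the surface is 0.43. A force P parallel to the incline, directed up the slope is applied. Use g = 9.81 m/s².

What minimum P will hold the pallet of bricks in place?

P_min ≈ 274 N

The pallet of bricks tends to slide down (tan θ > μ_s), so at the point of impending slip friction acts up-slope at its limit: f = μ_s N.
P is parallel to the surface, so N = m g cos θ = 3440 N.
Along the incline: P + μ_s N = m g sin θ, so P = 1750 − 0.43×3440 = 274 N.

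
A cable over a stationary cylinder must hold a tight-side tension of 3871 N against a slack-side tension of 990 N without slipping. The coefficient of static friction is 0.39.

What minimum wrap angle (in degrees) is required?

T₂/T₁ = e^{μβ} → β = ln(T₂/T₁)/μ.
β = ln(3871/990)/0.39 = 1.364/0.39 = 3.496 rad.
In degrees: β = 3.496 × 180/π = 200°.

β_min ≈ 200°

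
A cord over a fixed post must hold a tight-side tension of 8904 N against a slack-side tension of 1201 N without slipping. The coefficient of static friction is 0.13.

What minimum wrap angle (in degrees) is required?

β_min ≈ 883°

T₂/T₁ = e^{μβ} → β = ln(T₂/T₁)/μ.
β = ln(8904/1201)/0.13 = 2.003/0.13 = 15.41 rad.
In degrees: β = 15.41 × 180/π = 883°.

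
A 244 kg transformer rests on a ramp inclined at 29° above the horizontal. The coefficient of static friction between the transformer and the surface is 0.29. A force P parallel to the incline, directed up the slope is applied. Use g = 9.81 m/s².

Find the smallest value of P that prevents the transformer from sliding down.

The transformer tends to slide down (tan θ > μ_s), so at the point of impending slip friction acts up-slope at its limit: f = μ_s N.
P is parallel to the surface, so N = m g cos θ = 2090 N.
Along the incline: P + μ_s N = m g sin θ, so P = 1160 − 0.29×2090 = 553 N.

P_min ≈ 553 N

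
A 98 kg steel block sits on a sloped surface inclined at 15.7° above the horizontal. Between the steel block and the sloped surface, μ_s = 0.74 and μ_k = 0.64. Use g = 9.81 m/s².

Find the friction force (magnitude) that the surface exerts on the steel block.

f ≈ 260 N (up the incline)

The normal reaction is N = m g cos θ = 925.5 N.
Along the slope the weight component is m g sin θ = 260.1 N; friction must supply exactly this, acting up-slope.
Maximum static friction available: μ_s N = 0.74 × 925.5 = 684.9 N.
Since |260.1| ≤ 684.9 N, static friction is sufficient; f equals the required value, not μ_s N.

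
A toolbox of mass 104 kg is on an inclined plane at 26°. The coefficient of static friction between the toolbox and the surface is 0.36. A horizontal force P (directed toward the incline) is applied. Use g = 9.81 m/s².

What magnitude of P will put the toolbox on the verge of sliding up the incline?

At impending motion up the slope, friction acts down-slope at its limit: f = μ_s N.
Perpendicular to the incline: N = m g cos θ + P sin θ.
Along the incline: P cos θ = m g sin θ + μ_s N = m g sin θ + μ_s (m g cos θ + P sin θ).
Solving, P (cos θ − μ_s sin θ) = m g (sin θ + μ_s cos θ), so P = 104×9.81×(sin 26° + 0.36 cos 26°)/(cos 26° − 0.36 sin 26°) = 1020×0.7619/0.741 = 1050 N.

P ≈ 1050 N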